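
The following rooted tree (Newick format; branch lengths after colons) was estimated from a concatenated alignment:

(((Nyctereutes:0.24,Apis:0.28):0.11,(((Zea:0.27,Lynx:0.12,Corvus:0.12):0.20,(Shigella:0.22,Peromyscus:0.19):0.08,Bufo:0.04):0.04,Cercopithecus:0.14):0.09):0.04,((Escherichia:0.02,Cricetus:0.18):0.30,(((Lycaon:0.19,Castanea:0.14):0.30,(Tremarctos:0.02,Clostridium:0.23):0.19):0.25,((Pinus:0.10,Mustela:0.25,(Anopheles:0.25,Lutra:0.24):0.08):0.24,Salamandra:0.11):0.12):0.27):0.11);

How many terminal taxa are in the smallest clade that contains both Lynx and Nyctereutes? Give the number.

The MRCA of Lynx and Nyctereutes is the node subtending ((Nyctereutes,Apis),(((Zea,Lynx,Corvus),(Shigella,Peromyscus),Bufo),Cercopithecus)).
That clade contains 9 terminal taxa: Apis, Bufo, Cercopithecus, Corvus, Lynx, Nyctereutes, Peromyscus, Shigella, Zea.

9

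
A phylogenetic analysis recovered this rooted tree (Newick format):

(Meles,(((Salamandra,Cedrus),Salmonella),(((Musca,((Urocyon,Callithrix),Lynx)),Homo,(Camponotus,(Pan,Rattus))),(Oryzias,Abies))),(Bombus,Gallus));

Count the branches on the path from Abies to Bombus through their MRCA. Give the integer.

The MRCA of Abies and Bombus is the root of the tree.
From Abies up to that node: 4 branches. From Bombus up to the same node: 2 branches. Total: 4 + 2 = 6.

6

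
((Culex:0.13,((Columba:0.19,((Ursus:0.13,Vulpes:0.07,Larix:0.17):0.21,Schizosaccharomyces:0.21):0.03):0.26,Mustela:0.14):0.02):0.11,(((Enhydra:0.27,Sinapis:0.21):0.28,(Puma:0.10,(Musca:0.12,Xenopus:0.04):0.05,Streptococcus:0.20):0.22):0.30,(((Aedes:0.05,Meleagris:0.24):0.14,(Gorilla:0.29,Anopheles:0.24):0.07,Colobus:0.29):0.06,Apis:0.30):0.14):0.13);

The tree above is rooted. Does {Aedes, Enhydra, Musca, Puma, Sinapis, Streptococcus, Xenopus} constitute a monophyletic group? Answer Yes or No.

The MRCA of the listed taxa subtends (((Enhydra,Sinapis),(Puma,(Musca,Xenopus),Streptococcus)),(((Aedes,Meleagris),(Gorilla,Anopheles),Colobus),Apis)).
That clade also contains Anopheles, Apis, Colobus, Gorilla, Meleagris, which are not in the proposed group, so the group is not monophyletic.

No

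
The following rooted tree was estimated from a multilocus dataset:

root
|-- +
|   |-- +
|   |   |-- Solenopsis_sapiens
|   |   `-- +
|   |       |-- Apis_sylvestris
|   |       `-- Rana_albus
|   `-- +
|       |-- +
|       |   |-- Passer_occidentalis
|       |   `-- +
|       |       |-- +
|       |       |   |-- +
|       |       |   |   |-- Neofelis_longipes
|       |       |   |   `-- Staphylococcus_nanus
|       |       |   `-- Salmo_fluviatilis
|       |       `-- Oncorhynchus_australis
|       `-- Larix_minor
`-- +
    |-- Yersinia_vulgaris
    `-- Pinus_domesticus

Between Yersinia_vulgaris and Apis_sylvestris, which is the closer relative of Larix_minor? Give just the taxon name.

Apis_sylvestris

The MRCA of Larix_minor and Apis_sylvestris subtends ((Solenopsis_sapiens,(Apis_sylvestris,Rana_albus)),((Passer_occidentalis,(((Neofelis_longipes,Staphylococcus_nanus),Salmo_fluviatilis),Oncorhynchus_australis)),Larix_minor)) (9 taxa).
The MRCA of Larix_minor and Yersinia_vulgaris is the root, subtending the entire tree (11 taxa).
The first is nested inside the second, so Larix_minor shares a more recent common ancestor with Apis_sylvestris.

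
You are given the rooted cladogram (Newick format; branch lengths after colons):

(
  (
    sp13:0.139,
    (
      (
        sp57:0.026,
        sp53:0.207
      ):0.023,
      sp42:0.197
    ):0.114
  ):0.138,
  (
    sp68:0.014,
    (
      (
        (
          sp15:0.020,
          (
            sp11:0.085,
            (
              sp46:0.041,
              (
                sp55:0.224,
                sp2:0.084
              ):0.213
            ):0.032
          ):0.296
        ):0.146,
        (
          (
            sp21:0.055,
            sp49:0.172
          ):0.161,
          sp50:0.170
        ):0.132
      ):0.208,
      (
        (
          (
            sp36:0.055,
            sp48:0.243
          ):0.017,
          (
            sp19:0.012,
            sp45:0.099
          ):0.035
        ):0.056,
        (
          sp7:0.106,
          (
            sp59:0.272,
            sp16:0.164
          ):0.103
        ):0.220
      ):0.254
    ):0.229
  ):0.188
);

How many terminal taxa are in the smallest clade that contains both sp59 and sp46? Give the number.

The MRCA of sp59 and sp46 is the node subtending (((sp15,(sp11,(sp46,(sp55,sp2)))),((sp21,sp49),sp50)),(((sp36,sp48),(sp19,sp45)),(sp7,(sp59,sp16)))).
That clade contains 15 terminal taxa: sp11, sp15, sp16, sp19, sp2, sp21, sp36, sp45, sp46, sp48, sp49, sp50, sp55, sp59, sp7.

15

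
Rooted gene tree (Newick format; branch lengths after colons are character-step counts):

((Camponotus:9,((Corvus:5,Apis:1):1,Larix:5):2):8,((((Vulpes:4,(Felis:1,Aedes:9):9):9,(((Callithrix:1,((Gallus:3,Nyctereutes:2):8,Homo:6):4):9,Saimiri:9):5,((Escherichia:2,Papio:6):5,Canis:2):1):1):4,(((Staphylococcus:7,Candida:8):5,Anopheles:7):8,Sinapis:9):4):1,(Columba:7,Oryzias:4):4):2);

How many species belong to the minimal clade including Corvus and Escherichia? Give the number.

The MRCA of Corvus and Escherichia is the root, so the clade is the entire tree.
That clade contains 21 terminal taxa: Aedes, Anopheles, Apis, Callithrix, Camponotus, Candida, Canis, Columba, Corvus, Escherichia, Felis, Gallus, Homo, Larix, Nyctereutes, Oryzias, Papio, Saimiri, Sinapis, Staphylococcus, Vulpes.

21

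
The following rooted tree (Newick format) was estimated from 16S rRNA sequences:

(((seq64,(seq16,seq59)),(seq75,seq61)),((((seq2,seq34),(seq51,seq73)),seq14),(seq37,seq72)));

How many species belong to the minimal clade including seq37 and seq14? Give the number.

7

The MRCA of seq37 and seq14 is the node subtending ((((seq2,seq34),(seq51,seq73)),seq14),(seq37,seq72)).
That clade contains 7 terminal taxa: seq14, seq2, seq34, seq37, seq51, seq72, seq73.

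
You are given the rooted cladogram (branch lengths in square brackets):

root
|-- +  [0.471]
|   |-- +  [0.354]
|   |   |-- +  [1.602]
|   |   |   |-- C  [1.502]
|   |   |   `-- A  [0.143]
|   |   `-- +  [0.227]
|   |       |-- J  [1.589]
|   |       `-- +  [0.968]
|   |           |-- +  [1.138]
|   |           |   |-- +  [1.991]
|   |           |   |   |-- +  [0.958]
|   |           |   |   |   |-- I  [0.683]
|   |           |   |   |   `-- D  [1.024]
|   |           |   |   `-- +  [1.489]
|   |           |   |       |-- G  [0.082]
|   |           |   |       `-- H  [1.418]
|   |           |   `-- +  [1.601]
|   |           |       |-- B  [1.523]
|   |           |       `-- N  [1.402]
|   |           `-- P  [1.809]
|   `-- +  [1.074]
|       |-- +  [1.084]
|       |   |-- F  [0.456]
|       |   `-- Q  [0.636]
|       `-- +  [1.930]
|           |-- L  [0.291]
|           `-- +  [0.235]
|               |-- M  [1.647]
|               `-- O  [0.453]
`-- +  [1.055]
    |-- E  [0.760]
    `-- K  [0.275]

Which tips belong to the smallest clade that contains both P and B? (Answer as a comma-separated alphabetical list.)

Tracing P: it sits inside ((((I,D),(G,H)),(B,N)),P).
Tracing B: it sits inside (B,N).
The smallest clade enclosing both is ((((I,D),(G,H)),(B,N)),P); the answer is its 7 terminal taxa in alphabetical order.

B, D, G, H, I, N, P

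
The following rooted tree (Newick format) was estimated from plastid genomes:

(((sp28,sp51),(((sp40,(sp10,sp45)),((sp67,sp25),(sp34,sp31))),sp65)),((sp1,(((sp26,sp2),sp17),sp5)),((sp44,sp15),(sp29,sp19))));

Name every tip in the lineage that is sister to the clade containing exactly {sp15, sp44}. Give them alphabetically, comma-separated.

sp19, sp29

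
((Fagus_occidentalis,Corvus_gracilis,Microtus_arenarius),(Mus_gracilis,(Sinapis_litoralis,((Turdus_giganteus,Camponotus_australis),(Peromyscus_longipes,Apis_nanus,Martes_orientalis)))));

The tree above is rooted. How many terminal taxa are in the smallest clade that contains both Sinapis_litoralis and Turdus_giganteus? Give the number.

The MRCA of Sinapis_litoralis and Turdus_giganteus is the node subtending (Sinapis_litoralis,((Turdus_giganteus,Camponotus_australis),(Peromyscus_longipes,Apis_nanus,Martes_orientalis))).
That clade contains 6 terminal taxa: Apis_nanus, Camponotus_australis, Martes_orientalis, Peromyscus_longipes, Sinapis_litoralis, Turdus_giganteus.

6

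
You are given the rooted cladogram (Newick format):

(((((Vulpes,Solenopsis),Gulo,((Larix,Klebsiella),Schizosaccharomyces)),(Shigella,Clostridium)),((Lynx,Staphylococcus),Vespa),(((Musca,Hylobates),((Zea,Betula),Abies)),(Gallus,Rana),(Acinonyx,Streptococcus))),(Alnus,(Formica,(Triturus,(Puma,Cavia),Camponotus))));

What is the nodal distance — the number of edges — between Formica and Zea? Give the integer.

9

The MRCA of Formica and Zea is the root of the tree.
From Formica up to that node: 3 branches. From Zea up to the same node: 6 branches. Total: 3 + 6 = 9.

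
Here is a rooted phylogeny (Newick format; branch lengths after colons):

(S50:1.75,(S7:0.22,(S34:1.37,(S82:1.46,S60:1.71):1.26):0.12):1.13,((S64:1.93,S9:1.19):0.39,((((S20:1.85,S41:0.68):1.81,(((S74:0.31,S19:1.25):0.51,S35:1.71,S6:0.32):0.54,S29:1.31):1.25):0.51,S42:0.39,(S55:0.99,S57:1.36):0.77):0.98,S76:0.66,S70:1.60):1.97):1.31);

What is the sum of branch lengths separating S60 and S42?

The path runs S60 → … → MRCA → … → S42; the MRCA is the root of the tree.
Branch lengths along that path: 1.71 + 1.26 + 0.12 + 1.13 + 1.31 + 1.97 + 0.98 + 0.39 = 8.87.

8.87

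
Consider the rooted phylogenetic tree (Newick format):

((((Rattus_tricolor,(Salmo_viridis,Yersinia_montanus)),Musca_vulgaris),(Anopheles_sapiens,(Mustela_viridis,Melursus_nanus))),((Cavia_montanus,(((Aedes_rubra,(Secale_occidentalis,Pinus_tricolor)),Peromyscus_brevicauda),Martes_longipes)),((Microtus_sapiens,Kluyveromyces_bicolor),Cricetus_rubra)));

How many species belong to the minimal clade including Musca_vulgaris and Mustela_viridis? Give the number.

7

The MRCA of Musca_vulgaris and Mustela_viridis is the node subtending (((Rattus_tricolor,(Salmo_viridis,Yersinia_montanus)),Musca_vulgaris),(Anopheles_sapiens,(Mustela_viridis,Melursus_nanus))).
That clade contains 7 terminal taxa: Anopheles_sapiens, Melursus_nanus, Musca_vulgaris, Mustela_viridis, Rattus_tricolor, Salmo_viridis, Yersinia_montanus.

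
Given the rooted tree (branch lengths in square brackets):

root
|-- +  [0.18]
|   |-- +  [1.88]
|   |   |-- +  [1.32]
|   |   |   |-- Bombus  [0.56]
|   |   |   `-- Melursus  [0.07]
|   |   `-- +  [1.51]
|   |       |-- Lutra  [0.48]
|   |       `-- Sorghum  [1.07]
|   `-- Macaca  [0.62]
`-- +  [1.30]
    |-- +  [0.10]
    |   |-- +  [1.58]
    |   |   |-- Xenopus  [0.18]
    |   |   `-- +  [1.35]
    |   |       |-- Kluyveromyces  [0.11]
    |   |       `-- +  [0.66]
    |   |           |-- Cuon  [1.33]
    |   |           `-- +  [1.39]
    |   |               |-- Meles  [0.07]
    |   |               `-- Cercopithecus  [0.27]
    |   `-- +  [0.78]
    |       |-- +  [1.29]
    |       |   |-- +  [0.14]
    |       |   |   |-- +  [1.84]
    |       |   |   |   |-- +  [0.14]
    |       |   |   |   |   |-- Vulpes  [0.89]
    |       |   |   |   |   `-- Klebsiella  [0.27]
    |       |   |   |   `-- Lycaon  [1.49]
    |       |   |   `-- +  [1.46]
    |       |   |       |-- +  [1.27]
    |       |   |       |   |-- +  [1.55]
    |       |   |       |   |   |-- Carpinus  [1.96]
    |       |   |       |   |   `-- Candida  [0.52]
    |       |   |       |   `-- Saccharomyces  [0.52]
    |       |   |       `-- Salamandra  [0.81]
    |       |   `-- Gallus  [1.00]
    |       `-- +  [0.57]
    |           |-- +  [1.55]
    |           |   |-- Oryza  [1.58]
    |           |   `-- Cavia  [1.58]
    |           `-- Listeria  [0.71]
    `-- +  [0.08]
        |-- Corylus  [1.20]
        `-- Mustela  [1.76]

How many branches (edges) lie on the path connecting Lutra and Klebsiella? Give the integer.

12

The MRCA of Lutra and Klebsiella is the root of the tree.
From Lutra up to that node: 4 branches. From Klebsiella up to the same node: 8 branches. Total: 4 + 8 = 12.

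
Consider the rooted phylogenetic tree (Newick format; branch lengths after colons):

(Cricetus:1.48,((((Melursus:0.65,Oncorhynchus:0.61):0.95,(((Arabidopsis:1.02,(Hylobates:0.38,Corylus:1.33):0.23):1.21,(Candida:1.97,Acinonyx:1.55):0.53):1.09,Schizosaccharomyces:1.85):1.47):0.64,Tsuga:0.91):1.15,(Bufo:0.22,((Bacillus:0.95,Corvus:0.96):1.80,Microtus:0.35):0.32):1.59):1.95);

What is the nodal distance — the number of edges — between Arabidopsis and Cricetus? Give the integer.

8

The MRCA of Arabidopsis and Cricetus is the root of the tree.
From Arabidopsis up to that node: 7 branches. From Cricetus up to the same node: 1 branch. Total: 7 + 1 = 8.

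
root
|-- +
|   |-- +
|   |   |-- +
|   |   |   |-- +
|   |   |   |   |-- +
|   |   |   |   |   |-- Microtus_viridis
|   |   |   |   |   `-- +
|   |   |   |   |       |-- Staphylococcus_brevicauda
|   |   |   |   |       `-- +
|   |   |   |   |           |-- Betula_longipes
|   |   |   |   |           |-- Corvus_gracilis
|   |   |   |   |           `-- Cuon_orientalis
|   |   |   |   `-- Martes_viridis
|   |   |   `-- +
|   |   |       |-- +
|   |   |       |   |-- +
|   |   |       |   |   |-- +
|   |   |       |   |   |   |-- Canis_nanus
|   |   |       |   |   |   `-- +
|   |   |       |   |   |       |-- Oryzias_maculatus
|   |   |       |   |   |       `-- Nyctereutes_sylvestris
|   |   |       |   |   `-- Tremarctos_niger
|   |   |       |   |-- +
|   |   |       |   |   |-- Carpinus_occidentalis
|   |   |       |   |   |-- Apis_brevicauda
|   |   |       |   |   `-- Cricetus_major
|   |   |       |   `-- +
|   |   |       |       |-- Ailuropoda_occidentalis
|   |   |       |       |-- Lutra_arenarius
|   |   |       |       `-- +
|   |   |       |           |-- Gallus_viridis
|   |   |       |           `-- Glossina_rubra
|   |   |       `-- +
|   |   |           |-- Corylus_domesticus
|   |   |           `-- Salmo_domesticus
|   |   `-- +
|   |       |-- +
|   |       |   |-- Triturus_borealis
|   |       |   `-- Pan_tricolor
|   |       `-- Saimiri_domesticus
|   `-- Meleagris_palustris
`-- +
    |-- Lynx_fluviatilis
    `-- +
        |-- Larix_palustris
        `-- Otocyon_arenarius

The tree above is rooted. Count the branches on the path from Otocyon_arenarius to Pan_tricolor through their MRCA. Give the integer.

8

The MRCA of Otocyon_arenarius and Pan_tricolor is the root of the tree.
From Otocyon_arenarius up to that node: 3 branches. From Pan_tricolor up to the same node: 5 branches. Total: 3 + 5 = 8.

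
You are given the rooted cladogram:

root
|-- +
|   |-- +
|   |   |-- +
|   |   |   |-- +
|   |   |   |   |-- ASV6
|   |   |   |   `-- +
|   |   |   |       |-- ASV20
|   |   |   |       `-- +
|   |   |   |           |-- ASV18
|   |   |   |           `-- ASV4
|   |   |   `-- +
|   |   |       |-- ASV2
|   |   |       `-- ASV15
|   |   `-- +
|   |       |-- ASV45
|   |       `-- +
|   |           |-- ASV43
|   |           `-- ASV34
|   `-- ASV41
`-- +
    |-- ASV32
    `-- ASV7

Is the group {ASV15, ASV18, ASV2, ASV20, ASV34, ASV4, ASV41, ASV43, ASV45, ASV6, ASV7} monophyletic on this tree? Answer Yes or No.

No

The MRCA of the listed taxa is the root, so the smallest clade containing them is the whole tree.
That clade also contains ASV32, which is not in the proposed group, so the group is not monophyletic.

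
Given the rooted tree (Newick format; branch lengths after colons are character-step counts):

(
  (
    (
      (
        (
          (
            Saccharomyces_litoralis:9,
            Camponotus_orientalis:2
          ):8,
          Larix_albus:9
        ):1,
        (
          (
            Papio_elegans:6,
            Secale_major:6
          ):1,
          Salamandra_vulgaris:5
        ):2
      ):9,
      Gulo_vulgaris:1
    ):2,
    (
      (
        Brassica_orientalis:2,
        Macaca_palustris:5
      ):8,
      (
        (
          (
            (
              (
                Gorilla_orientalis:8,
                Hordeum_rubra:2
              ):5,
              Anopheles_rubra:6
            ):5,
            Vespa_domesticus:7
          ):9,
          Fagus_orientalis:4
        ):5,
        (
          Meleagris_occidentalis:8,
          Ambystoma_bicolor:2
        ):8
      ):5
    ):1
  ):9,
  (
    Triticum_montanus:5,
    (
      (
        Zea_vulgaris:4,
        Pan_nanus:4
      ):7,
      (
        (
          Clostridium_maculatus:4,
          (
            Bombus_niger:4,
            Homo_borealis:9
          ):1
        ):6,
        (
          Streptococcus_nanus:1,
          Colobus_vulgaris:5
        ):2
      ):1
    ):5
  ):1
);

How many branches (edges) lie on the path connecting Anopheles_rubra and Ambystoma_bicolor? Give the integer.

6

The MRCA of Anopheles_rubra and Ambystoma_bicolor is the node subtending (((((Gorilla_orientalis,Hordeum_rubra),Anopheles_rubra),Vespa_domesticus),Fagus_orientalis),(Meleagris_occidentalis,Ambystoma_bicolor)).
From Anopheles_rubra up to that node: 4 branches. From Ambystoma_bicolor up to the same node: 2 branches. Total: 4 + 2 = 6.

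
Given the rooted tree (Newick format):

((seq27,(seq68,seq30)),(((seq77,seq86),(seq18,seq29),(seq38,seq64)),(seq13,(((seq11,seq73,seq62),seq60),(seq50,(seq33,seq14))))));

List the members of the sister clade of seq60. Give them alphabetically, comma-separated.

seq60 attaches to the tree at the node subtending ((seq11,seq73,seq62),seq60).
The other lineage descending from that same node — the sister group — is (seq11,seq73,seq62); its 3 tips in alphabetical order are the answer.

seq11, seq62, seq73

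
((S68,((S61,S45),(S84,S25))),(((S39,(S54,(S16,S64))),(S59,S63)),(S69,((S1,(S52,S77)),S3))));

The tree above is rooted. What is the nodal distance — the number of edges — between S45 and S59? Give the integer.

The MRCA of S45 and S59 is the root of the tree.
From S45 up to that node: 4 branches. From S59 up to the same node: 4 branches. Total: 4 + 4 = 8.

8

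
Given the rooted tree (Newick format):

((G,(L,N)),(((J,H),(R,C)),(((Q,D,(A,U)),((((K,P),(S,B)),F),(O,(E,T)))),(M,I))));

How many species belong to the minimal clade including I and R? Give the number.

The MRCA of I and R is the node subtending (((J,H),(R,C)),(((Q,D,(A,U)),((((K,P),(S,B)),F),(O,(E,T)))),(M,I))).
That clade contains 18 terminal taxa: A, B, C, D, E, F, H, I, J, K, M, O, P, Q, R, S, T, U.

18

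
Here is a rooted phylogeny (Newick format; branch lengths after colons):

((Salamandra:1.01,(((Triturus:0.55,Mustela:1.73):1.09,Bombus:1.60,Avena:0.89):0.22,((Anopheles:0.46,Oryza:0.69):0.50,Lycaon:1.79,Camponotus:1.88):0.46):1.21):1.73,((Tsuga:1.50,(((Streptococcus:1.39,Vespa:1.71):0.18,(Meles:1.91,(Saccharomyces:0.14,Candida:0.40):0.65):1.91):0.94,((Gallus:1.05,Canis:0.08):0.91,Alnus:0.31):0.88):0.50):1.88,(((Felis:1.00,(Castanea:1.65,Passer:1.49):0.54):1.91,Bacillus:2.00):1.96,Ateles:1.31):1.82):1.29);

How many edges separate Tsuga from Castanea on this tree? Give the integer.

7

The MRCA of Tsuga and Castanea is the node subtending ((Tsuga,(((Streptococcus,Vespa),(Meles,(Saccharomyces,Candida))),((Gallus,Canis),Alnus))),(((Felis,(Castanea,Passer)),Bacillus),Ateles)).
From Tsuga up to that node: 2 branches. From Castanea up to the same node: 5 branches. Total: 2 + 5 = 7.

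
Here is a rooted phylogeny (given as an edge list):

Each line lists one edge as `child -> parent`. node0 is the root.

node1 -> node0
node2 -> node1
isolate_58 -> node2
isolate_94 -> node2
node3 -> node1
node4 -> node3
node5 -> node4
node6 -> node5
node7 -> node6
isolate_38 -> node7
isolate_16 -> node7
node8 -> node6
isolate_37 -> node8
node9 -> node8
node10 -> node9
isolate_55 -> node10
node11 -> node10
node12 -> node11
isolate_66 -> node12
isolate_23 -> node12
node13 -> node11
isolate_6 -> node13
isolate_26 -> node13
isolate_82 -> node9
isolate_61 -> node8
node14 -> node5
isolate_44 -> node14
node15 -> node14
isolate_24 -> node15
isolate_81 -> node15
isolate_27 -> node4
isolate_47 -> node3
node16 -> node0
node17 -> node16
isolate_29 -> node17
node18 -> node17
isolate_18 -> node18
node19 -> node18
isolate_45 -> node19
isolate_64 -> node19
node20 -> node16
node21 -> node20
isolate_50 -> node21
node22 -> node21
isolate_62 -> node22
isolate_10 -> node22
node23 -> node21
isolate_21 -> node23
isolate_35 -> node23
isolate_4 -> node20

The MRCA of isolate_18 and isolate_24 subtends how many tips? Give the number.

The MRCA of isolate_18 and isolate_24 is the root, so the clade is the entire tree.
That clade contains 27 terminal taxa: isolate_10, isolate_16, isolate_18, isolate_21, isolate_23, isolate_24, isolate_26, isolate_27, isolate_29, isolate_35, isolate_37, isolate_38, isolate_4, isolate_44, isolate_45, isolate_47, isolate_50, isolate_55, isolate_58, isolate_6, isolate_61, isolate_62, isolate_64, isolate_66, isolate_81, isolate_82, isolate_94.

27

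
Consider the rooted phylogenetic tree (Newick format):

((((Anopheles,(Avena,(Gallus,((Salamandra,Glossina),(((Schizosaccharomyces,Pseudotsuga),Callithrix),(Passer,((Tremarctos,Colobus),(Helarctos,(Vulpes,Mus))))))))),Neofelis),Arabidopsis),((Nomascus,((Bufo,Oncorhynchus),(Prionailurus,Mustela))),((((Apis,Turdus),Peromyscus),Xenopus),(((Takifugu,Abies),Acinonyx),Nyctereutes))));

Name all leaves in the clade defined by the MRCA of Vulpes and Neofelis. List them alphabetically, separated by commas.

Tracing Vulpes: it sits inside (Vulpes,Mus).
Tracing Neofelis: it sits inside ((Anopheles,(Avena,(Gallus,((Salamandra,Glossina),(((Schizosaccharomyces,Pseudotsuga),Callithrix),(Passer,((Tremarctos,Colobus),(Helarctos,(Vulpes,Mus))))))))),Neofelis).
The smallest clade enclosing both is ((Anopheles,(Avena,(Gallus,((Salamandra,Glossina),(((Schizosaccharomyces,Pseudotsuga),Callithrix),(Passer,((Tremarctos,Colobus),(Helarctos,(Vulpes,Mus))))))))),Neofelis); the answer is its 15 terminal taxa in alphabetical order.

Anopheles, Avena, Callithrix, Colobus, Gallus, Glossina, Helarctos, Mus, Neofelis, Passer, Pseudotsuga, Salamandra, Schizosaccharomyces, Tremarctos, Vulpes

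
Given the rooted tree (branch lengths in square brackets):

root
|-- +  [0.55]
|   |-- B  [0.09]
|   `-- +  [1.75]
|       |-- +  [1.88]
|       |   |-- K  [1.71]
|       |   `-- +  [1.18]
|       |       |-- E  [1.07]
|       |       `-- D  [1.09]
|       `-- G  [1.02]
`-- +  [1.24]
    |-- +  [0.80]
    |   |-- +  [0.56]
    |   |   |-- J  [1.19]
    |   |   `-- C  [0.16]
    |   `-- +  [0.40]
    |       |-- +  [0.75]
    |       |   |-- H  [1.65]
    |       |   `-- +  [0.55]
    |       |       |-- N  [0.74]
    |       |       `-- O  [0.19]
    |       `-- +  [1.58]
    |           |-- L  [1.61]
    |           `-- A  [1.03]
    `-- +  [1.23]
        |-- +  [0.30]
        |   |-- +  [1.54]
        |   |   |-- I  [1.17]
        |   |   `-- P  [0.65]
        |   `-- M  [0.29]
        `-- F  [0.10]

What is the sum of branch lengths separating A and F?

5.14

The path runs A → … → MRCA → … → F; the MRCA is the node subtending (((J,C),((H,(N,O)),(L,A))),(((I,P),M),F)).
Branch lengths along that path: 1.03 + 1.58 + 0.40 + 0.80 + 1.23 + 0.10 = 5.14.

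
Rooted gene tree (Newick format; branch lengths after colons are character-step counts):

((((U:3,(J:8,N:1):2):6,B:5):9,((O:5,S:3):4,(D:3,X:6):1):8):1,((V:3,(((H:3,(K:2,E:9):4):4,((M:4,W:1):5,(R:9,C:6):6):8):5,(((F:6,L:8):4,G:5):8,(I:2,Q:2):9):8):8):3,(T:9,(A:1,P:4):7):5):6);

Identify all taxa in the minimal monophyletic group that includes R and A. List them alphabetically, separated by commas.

Tracing R: it sits inside (R,C).
Tracing A: it sits inside (A,P).
The smallest clade enclosing both is ((V,(((H,(K,E)),((M,W),(R,C))),(((F,L),G),(I,Q)))),(T,(A,P))); the answer is its 16 terminal taxa in alphabetical order.

A, C, E, F, G, H, I, K, L, M, P, Q, R, T, V, W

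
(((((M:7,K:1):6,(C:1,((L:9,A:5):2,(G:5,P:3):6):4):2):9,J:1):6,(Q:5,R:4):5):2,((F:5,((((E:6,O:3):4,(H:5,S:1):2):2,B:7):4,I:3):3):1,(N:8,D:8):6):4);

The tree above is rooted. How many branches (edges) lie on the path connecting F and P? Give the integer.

10

The MRCA of F and P is the root of the tree.
From F up to that node: 3 branches. From P up to the same node: 7 branches. Total: 3 + 7 = 10.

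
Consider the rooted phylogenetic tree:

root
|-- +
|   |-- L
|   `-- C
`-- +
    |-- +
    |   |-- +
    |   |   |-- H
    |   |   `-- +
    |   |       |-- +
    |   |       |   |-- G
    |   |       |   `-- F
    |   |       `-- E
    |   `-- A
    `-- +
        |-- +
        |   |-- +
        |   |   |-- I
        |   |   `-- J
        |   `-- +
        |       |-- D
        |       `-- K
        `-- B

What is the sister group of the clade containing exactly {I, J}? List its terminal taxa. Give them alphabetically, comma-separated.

D, K

The clade containing exactly {I, J} attaches to the tree at the node subtending ((I,J),(D,K)).
The other lineage descending from that same node — the sister group — is (D,K); its 2 tips in alphabetical order are the answer.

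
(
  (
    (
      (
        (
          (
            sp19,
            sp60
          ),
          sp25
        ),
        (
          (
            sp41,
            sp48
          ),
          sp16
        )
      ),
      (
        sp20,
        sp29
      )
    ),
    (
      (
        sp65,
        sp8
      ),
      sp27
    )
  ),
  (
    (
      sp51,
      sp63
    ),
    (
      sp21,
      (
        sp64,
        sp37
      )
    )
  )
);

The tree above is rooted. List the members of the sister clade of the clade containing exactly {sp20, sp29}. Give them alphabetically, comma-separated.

The clade containing exactly {sp20, sp29} attaches to the tree at the node subtending ((((sp19,sp60),sp25),((sp41,sp48),sp16)),(sp20,sp29)).
The other lineage descending from that same node — the sister group — is (((sp19,sp60),sp25),((sp41,sp48),sp16)); its 6 tips in alphabetical order are the answer.

sp16, sp19, sp25, sp41, sp48, sp60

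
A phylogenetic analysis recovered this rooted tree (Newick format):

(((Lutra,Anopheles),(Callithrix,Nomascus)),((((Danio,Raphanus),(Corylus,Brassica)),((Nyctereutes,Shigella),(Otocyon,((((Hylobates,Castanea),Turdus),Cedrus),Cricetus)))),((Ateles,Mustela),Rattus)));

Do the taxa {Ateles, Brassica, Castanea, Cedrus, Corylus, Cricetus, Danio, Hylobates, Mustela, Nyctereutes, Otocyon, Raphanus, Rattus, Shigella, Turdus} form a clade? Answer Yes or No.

The most recent common ancestor of these taxa subtends ((((Danio,Raphanus),(Corylus,Brassica)),((Nyctereutes,Shigella),(Otocyon,((((Hylobates,Castanea),Turdus),Cedrus),Cricetus)))),((Ateles,Mustela),Rattus)).
That clade has exactly 15 tips — every listed taxon and nothing else — so the group is monophyletic.

Yes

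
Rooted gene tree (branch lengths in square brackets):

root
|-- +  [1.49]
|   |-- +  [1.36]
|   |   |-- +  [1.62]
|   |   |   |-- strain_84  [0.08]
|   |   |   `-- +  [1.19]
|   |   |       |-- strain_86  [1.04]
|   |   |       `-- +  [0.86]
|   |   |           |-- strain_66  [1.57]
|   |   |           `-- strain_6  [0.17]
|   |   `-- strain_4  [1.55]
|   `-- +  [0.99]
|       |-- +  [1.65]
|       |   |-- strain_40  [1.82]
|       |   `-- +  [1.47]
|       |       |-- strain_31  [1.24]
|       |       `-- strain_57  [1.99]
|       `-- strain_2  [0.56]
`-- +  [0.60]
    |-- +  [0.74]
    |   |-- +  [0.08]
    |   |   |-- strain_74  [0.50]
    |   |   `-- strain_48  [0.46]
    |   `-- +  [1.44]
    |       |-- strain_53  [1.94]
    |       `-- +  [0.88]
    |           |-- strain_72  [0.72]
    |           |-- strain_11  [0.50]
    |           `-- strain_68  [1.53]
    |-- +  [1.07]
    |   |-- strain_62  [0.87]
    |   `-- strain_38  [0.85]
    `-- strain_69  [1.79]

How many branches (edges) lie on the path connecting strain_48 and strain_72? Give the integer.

The MRCA of strain_48 and strain_72 is the node subtending ((strain_74,strain_48),(strain_53,(strain_72,strain_11,strain_68))).
From strain_48 up to that node: 2 branches. From strain_72 up to the same node: 3 branches. Total: 2 + 3 = 5.

5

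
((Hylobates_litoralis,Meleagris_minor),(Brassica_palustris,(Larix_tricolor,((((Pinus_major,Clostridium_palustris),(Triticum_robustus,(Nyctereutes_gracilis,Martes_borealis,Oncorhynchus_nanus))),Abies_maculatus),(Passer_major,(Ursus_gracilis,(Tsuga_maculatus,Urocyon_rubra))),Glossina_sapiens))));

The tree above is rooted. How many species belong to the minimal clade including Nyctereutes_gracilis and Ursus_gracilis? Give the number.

The MRCA of Nyctereutes_gracilis and Ursus_gracilis is the node subtending ((((Pinus_major,Clostridium_palustris),(Triticum_robustus,(Nyctereutes_gracilis,Martes_borealis,Oncorhynchus_nanus))),Abies_maculatus),(Passer_major,(Ursus_gracilis,(Tsuga_maculatus,Urocyon_rubra))),Glossina_sapiens).
That clade contains 12 terminal taxa: Abies_maculatus, Clostridium_palustris, Glossina_sapiens, Martes_borealis, Nyctereutes_gracilis, Oncorhynchus_nanus, Passer_major, Pinus_major, Triticum_robustus, Tsuga_maculatus, Urocyon_rubra, Ursus_gracilis.

12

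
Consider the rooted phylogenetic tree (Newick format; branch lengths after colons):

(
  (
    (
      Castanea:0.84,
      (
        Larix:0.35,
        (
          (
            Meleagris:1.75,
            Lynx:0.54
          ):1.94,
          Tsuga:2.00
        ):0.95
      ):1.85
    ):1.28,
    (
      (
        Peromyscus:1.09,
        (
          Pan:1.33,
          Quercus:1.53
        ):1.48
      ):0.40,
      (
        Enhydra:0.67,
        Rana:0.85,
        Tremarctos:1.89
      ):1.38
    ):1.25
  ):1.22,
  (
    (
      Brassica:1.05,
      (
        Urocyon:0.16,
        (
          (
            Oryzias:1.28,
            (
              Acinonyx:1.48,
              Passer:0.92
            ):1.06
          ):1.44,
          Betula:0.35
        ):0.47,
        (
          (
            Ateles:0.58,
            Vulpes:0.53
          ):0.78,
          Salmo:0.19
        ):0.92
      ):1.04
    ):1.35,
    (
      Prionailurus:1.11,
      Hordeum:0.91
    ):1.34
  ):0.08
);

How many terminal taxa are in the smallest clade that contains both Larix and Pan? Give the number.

The MRCA of Larix and Pan is the node subtending ((Castanea,(Larix,((Meleagris,Lynx),Tsuga))),((Peromyscus,(Pan,Quercus)),(Enhydra,Rana,Tremarctos))).
That clade contains 11 terminal taxa: Castanea, Enhydra, Larix, Lynx, Meleagris, Pan, Peromyscus, Quercus, Rana, Tremarctos, Tsuga.

11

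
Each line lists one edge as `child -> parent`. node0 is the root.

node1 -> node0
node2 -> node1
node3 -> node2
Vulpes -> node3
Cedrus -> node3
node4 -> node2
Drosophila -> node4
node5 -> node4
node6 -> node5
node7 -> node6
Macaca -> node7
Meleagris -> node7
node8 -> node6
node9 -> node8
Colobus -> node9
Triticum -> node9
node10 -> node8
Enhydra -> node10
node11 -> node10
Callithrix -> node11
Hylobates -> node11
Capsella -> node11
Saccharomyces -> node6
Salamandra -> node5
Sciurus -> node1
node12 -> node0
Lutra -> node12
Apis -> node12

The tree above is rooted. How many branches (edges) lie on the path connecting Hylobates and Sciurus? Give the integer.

9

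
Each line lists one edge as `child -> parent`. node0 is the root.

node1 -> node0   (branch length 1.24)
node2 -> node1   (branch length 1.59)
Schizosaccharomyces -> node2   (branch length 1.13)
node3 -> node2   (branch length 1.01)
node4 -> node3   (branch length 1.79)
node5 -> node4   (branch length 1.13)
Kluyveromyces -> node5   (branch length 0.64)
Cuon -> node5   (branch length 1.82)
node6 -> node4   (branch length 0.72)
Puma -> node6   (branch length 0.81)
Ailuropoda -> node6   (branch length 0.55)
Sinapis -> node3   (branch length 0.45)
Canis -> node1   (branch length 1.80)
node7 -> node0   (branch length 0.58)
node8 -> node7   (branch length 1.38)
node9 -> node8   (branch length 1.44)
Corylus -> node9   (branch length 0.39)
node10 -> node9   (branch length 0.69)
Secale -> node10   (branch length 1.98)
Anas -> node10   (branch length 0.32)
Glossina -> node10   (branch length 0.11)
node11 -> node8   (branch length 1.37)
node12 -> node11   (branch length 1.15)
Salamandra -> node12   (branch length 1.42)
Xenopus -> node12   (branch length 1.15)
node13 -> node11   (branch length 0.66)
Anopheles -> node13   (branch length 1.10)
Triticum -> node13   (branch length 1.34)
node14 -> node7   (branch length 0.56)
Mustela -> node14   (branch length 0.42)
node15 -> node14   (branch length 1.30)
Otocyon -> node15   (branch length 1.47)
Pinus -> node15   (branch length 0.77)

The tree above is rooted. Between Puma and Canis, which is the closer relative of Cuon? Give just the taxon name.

Puma

The MRCA of Cuon and Puma subtends ((Kluyveromyces,Cuon),(Puma,Ailuropoda)) (4 taxa).
The MRCA of Cuon and Canis subtends ((Schizosaccharomyces,(((Kluyveromyces,Cuon),(Puma,Ailuropoda)),Sinapis)),Canis) (7 taxa).
The first is nested inside the second, so Cuon shares a more recent common ancestor with Puma.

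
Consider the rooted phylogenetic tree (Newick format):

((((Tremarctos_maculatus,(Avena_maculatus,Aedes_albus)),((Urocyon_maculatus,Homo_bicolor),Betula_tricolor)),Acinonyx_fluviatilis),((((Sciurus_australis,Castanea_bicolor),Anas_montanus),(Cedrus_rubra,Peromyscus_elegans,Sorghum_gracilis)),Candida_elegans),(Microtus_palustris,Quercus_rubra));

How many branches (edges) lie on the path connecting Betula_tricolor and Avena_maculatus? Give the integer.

The MRCA of Betula_tricolor and Avena_maculatus is the node subtending ((Tremarctos_maculatus,(Avena_maculatus,Aedes_albus)),((Urocyon_maculatus,Homo_bicolor),Betula_tricolor)).
From Betula_tricolor up to that node: 2 branches. From Avena_maculatus up to the same node: 3 branches. Total: 2 + 3 = 5.

5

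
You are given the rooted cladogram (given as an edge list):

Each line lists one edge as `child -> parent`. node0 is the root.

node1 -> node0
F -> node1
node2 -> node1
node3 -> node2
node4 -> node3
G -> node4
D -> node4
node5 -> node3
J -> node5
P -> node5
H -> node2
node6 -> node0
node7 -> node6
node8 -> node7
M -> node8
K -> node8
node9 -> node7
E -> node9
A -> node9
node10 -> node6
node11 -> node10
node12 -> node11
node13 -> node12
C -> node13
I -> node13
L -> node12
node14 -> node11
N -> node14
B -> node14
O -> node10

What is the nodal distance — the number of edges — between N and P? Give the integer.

The MRCA of N and P is the root of the tree.
From N up to that node: 5 branches. From P up to the same node: 5 branches. Total: 5 + 5 = 10.

10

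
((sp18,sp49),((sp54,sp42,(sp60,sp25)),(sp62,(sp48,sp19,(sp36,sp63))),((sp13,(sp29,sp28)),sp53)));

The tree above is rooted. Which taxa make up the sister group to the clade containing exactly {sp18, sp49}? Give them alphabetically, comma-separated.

The clade containing exactly {sp18, sp49} attaches directly to the root of the tree.
The other lineage descending from that same node — the sister group — is ((sp54,sp42,(sp60,sp25)),(sp62,(sp48,sp19,(sp36,sp63))),((sp13,(sp29,sp28)),sp53)); its 13 tips in alphabetical order are the answer.

sp13, sp19, sp25, sp28, sp29, sp36, sp42, sp48, sp53, sp54, sp60, sp62, sp63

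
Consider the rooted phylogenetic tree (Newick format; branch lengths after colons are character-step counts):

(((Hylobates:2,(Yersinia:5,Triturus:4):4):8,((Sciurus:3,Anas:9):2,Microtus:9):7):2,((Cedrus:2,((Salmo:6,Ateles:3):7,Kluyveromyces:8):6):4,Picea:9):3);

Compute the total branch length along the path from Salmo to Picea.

The path runs Salmo → … → MRCA → … → Picea; the MRCA is the node subtending ((Cedrus,((Salmo,Ateles),Kluyveromyces)),Picea).
Branch lengths along that path: 6 + 7 + 6 + 4 + 9 = 32.

32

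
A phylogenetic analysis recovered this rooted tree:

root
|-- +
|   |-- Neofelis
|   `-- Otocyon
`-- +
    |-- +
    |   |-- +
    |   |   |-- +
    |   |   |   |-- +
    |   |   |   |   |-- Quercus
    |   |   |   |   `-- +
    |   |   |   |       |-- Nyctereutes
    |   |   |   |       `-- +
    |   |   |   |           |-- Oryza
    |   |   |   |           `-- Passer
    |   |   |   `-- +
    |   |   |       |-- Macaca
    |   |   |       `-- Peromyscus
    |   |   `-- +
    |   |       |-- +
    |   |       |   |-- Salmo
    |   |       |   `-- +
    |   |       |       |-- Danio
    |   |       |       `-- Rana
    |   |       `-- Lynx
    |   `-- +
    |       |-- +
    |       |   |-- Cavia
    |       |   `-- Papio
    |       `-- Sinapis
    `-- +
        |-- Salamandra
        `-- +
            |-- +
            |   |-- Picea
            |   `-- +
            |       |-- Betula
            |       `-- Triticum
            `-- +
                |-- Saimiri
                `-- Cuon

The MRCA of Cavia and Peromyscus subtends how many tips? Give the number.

13

The MRCA of Cavia and Peromyscus is the node subtending ((((Quercus,(Nyctereutes,(Oryza,Passer))),(Macaca,Peromyscus)),((Salmo,(Danio,Rana)),Lynx)),((Cavia,Papio),Sinapis)).
That clade contains 13 terminal taxa: Cavia, Danio, Lynx, Macaca, Nyctereutes, Oryza, Papio, Passer, Peromyscus, Quercus, Rana, Salmo, Sinapis.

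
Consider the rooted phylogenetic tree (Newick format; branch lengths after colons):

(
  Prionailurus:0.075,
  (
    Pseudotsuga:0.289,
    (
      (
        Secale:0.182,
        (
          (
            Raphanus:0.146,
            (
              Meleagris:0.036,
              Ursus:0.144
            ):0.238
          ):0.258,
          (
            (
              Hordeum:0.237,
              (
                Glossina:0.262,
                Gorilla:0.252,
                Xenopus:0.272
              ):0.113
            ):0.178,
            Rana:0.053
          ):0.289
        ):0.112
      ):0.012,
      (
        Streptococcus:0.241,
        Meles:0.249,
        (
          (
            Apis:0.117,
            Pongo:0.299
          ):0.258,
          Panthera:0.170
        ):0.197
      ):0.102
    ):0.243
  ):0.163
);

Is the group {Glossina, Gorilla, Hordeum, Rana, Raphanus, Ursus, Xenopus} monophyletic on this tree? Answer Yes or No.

The MRCA of the listed taxa subtends ((Raphanus,(Meleagris,Ursus)),((Hordeum,(Glossina,Gorilla,Xenopus)),Rana)).
That clade also contains Meleagris, which is not in the proposed group, so the group is not monophyletic.

No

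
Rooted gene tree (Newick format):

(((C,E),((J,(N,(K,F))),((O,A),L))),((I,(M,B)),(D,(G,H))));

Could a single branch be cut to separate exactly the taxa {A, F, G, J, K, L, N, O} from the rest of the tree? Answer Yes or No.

No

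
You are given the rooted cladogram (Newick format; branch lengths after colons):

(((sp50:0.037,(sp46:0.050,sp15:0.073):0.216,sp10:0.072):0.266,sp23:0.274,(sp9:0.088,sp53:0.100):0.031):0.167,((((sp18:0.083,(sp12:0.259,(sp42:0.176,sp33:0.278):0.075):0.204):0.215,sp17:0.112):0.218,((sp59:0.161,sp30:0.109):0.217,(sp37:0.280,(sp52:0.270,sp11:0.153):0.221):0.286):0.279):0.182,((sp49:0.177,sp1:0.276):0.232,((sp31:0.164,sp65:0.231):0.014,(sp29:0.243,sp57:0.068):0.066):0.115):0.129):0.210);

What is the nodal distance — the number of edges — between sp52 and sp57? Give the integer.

9

The MRCA of sp52 and sp57 is the node subtending ((((sp18,(sp12,(sp42,sp33))),sp17),((sp59,sp30),(sp37,(sp52,sp11)))),((sp49,sp1),((sp31,sp65),(sp29,sp57)))).
From sp52 up to that node: 5 branches. From sp57 up to the same node: 4 branches. Total: 5 + 4 = 9.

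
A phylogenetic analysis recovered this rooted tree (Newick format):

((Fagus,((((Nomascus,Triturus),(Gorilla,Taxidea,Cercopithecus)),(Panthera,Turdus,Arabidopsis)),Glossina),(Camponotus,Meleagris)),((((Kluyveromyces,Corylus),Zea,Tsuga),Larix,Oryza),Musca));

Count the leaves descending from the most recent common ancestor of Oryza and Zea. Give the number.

The MRCA of Oryza and Zea is the node subtending (((Kluyveromyces,Corylus),Zea,Tsuga),Larix,Oryza).
That clade contains 6 terminal taxa: Corylus, Kluyveromyces, Larix, Oryza, Tsuga, Zea.

6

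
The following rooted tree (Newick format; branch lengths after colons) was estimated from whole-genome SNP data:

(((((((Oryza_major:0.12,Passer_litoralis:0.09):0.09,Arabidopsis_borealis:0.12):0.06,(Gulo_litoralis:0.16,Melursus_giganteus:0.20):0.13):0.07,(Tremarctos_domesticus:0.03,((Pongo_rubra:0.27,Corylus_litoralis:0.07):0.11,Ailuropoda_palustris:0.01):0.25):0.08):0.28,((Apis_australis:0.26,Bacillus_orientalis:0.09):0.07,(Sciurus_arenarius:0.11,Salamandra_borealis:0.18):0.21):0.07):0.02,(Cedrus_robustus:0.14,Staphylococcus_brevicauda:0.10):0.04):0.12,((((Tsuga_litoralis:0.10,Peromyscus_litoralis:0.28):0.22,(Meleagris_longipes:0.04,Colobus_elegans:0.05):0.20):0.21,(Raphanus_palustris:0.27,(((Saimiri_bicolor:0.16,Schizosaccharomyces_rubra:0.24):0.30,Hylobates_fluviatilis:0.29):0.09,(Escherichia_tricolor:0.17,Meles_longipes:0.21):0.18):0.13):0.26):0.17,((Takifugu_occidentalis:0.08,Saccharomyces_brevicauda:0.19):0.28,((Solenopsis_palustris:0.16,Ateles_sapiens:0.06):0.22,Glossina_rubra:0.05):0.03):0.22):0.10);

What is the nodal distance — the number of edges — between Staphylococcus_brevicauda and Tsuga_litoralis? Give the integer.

8

The MRCA of Staphylococcus_brevicauda and Tsuga_litoralis is the root of the tree.
From Staphylococcus_brevicauda up to that node: 3 branches. From Tsuga_litoralis up to the same node: 5 branches. Total: 3 + 5 = 8.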